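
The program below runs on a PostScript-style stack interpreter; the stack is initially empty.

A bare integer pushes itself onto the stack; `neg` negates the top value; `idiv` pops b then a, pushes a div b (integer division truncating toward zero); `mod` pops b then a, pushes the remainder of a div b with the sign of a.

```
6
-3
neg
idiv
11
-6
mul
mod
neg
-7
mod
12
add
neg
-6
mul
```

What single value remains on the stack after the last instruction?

6    → 6
-3   → 6 -3
neg  → 6 3
idiv → 2
11   → 2 11
-6   → 2 11 -6
mul  → 2 -66
mod  → 2
neg  → -2
-7   → -2 -7
mod  → -2
12   → -2 12
add  → 10
neg  → -10
-6   → -10 -6
mul  → 60

60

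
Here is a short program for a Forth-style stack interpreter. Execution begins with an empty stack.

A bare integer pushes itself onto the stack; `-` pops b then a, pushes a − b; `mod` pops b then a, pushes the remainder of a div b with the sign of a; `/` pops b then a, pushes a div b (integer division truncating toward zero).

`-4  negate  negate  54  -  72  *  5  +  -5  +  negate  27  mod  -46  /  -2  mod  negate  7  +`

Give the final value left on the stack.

7

-4     : -4
negate : 4
negate : -4
54     : -4 54
-      : -58
72     : -58 72
*      : -4176
5      : -4176 5
+      : -4171
-5     : -4171 -5
+      : -4176
negate : 4176
27     : 4176 27
mod    : 18
-46    : 18 -46
/      : 0
-2     : 0 -2
mod    : 0
negate : 0
7      : 0 7
+      : 7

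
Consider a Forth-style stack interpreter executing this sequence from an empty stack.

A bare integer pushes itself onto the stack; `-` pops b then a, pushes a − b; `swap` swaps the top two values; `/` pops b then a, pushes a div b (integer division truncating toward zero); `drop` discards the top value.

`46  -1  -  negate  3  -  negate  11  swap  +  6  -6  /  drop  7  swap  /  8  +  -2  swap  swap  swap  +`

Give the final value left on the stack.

6

46     -> [46]
-1     -> [46, -1]
-      -> [47]
negate -> [-47]
3      -> [-47, 3]
-      -> [-50]
negate -> [50]
11     -> [50, 11]
swap   -> [11, 50]
+      -> [61]
6      -> [61, 6]
-6     -> [61, 6, -6]
/      -> [61, -1]
drop   -> [61]
7      -> [61, 7]
swap   -> [7, 61]
/      -> [0]
8      -> [0, 8]
+      -> [8]
-2     -> [8, -2]
swap   -> [-2, 8]
swap   -> [8, -2]
swap   -> [-2, 8]
+      -> [6]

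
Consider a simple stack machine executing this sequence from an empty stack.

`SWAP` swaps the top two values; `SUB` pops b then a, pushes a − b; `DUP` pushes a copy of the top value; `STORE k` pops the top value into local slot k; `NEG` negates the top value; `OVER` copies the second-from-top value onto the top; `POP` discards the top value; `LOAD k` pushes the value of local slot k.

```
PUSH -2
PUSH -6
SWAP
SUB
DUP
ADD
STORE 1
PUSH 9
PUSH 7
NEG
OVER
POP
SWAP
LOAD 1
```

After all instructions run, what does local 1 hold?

PUSH -2 -> -2
PUSH -6 -> -2 -6
SWAP    -> -6 -2
SUB     -> -4
DUP     -> -4 -4
ADD     -> -8
STORE 1 -> (empty)
PUSH 9  -> 9
PUSH 7  -> 9 7
NEG     -> 9 -7
OVER    -> 9 -7 9
POP     -> 9 -7
SWAP    -> -7 9
LOAD 1  -> -7 9 -8

-8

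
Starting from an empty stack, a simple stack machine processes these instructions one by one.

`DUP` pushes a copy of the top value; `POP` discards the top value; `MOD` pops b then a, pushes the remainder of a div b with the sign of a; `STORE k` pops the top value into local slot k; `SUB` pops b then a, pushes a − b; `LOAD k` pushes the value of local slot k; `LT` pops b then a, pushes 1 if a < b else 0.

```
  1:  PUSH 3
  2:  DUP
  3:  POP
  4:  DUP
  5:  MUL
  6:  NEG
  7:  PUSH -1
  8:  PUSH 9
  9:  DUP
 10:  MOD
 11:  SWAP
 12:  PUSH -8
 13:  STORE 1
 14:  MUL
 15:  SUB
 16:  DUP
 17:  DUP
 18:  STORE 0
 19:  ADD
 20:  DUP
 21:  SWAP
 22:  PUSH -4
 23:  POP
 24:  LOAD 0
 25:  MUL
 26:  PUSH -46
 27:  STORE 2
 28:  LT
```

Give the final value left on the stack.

PUSH 3    [3]
DUP       [3, 3]
POP       [3]
DUP       [3, 3]
MUL       [9]
NEG       [-9]
PUSH -1   [-9, -1]
PUSH 9    [-9, -1, 9]
DUP       [-9, -1, 9, 9]
MOD       [-9, -1, 0]
SWAP      [-9, 0, -1]
PUSH -8   [-9, 0, -1, -8]
STORE 1   [-9, 0, -1]
MUL       [-9, 0]
SUB       [-9]
DUP       [-9, -9]
DUP       [-9, -9, -9]
STORE 0   [-9, -9]
ADD       [-18]
DUP       [-18, -18]
SWAP      [-18, -18]
PUSH -4   [-18, -18, -4]
POP       [-18, -18]
LOAD 0    [-18, -18, -9]
MUL       [-18, 162]
PUSH -46  [-18, 162, -46]
STORE 2   [-18, 162]
LT        [1]

1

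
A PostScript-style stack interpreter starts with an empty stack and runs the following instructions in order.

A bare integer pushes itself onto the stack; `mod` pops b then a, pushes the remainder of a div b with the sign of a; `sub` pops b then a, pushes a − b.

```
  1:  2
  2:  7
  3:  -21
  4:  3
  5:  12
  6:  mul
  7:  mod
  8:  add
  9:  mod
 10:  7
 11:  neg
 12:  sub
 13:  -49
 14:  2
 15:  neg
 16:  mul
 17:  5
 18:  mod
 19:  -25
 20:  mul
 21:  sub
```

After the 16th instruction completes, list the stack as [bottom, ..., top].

[9, 98]

2   → 2
7   → 2 7
-21 → 2 7 -21
3   → 2 7 -21 3
12  → 2 7 -21 3 12
mul → 2 7 -21 36
mod → 2 7 -21
add → 2 -14
mod → 2
7   → 2 7
neg → 2 -7
sub → 9
-49 → 9 -49
2   → 9 -49 2
neg → 9 -49 -2
mul → 9 98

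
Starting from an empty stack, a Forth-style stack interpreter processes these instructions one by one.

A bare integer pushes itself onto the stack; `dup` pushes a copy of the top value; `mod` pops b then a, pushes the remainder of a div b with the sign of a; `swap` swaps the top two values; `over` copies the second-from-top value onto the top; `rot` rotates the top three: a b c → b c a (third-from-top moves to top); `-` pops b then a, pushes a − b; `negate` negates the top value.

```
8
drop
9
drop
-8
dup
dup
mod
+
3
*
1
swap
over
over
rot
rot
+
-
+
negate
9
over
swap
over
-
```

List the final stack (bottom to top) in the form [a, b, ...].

8      → [8]
drop   → []
9      → [9]
drop   → []
-8     → [-8]
dup    → [-8, -8]
dup    → [-8, -8, -8]
mod    → [-8, 0]
+      → [-8]
3      → [-8, 3]
*      → [-24]
1      → [-24, 1]
swap   → [1, -24]
over   → [1, -24, 1]
over   → [1, -24, 1, -24]
rot    → [1, 1, -24, -24]
rot    → [1, -24, -24, 1]
+      → [1, -24, -23]
-      → [1, -1]
+      → [0]
negate → [0]
9      → [0, 9]
over   → [0, 9, 0]
swap   → [0, 0, 9]
over   → [0, 0, 9, 0]
-      → [0, 0, 9]

[0, 0, 9]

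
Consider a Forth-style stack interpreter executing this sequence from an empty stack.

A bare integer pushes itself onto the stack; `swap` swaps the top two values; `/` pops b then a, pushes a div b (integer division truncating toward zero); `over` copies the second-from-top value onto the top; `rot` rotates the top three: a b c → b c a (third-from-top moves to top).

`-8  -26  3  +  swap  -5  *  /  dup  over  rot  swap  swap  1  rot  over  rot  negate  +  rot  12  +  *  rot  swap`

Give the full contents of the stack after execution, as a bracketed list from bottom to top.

-8     → [-8]
-26    → [-8, -26]
3      → [-8, -26, 3]
+      → [-8, -23]
swap   → [-23, -8]
-5     → [-23, -8, -5]
*      → [-23, 40]
/      → [0]
dup    → [0, 0]
over   → [0, 0, 0]
rot    → [0, 0, 0]
swap   → [0, 0, 0]
swap   → [0, 0, 0]
1      → [0, 0, 0, 1]
rot    → [0, 0, 1, 0]
over   → [0, 0, 1, 0, 1]
rot    → [0, 0, 0, 1, 1]
negate → [0, 0, 0, 1, -1]
+      → [0, 0, 0, 0]
rot    → [0, 0, 0, 0]
12     → [0, 0, 0, 0, 12]
+      → [0, 0, 0, 12]
*      → [0, 0, 0]
rot    → [0, 0, 0]
swap   → [0, 0, 0]

[0, 0, 0]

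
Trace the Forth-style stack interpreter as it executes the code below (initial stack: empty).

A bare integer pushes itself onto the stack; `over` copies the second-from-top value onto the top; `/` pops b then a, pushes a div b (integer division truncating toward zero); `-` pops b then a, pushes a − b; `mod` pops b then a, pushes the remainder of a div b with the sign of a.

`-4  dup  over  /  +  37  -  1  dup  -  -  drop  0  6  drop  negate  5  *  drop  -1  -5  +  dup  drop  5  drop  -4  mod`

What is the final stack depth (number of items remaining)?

-4     → [-4]
dup    → [-4, -4]
over   → [-4, -4, -4]
/      → [-4, 1]
+      → [-3]
37     → [-3, 37]
-      → [-40]
1      → [-40, 1]
dup    → [-40, 1, 1]
-      → [-40, 0]
-      → [-40]
drop   → []
0      → [0]
6      → [0, 6]
drop   → [0]
negate → [0]
5      → [0, 5]
*      → [0]
drop   → []
-1     → [-1]
-5     → [-1, -5]
+      → [-6]
dup    → [-6, -6]
drop   → [-6]
5      → [-6, 5]
drop   → [-6]
-4     → [-6, -4]
mod    → [-2]

1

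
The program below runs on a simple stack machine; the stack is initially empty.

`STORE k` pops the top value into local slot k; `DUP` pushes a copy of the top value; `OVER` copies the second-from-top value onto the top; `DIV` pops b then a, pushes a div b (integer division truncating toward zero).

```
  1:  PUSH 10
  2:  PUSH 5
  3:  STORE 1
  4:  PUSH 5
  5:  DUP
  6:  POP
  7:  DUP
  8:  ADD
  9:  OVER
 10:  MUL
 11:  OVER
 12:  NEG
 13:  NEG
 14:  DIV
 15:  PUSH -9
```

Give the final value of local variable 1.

5

PUSH 10 : 10
PUSH 5  : 10 5
STORE 1 : 10
PUSH 5  : 10 5
DUP     : 10 5 5
POP     : 10 5
DUP     : 10 5 5
ADD     : 10 10
OVER    : 10 10 10
MUL     : 10 100
OVER    : 10 100 10
NEG     : 10 100 -10
NEG     : 10 100 10
DIV     : 10 10
PUSH -9 : 10 10 -9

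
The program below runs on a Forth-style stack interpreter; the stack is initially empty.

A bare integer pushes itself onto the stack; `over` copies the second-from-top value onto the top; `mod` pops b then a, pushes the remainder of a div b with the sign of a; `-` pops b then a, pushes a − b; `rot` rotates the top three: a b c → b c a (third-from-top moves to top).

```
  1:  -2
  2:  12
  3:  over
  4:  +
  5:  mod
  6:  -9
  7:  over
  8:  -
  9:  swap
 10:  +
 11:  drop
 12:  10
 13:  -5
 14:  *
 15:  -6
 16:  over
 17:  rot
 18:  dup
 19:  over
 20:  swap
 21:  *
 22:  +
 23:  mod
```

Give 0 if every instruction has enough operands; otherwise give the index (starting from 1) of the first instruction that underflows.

0

-2   : [-2]
12   : [-2, 12]
over : [-2, 12, -2]
+    : [-2, 10]
mod  : [-2]
-9   : [-2, -9]
over : [-2, -9, -2]
-    : [-2, -7]
swap : [-7, -2]
+    : [-9]
drop : []
10   : [10]
-5   : [10, -5]
*    : [-50]
-6   : [-50, -6]
over : [-50, -6, -50]
rot  : [-6, -50, -50]
dup  : [-6, -50, -50, -50]
over : [-6, -50, -50, -50, -50]
swap : [-6, -50, -50, -50, -50]
*    : [-6, -50, -50, 2500]
+    : [-6, -50, 2450]
mod  : [-6, -50]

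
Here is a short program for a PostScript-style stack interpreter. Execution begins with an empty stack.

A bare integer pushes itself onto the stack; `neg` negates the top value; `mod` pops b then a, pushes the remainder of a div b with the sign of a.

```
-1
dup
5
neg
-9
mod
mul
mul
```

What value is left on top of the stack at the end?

-1  → -1
dup → -1 -1
5   → -1 -1 5
neg → -1 -1 -5
-9  → -1 -1 -5 -9
mod → -1 -1 -5
mul → -1 5
mul → -5

-5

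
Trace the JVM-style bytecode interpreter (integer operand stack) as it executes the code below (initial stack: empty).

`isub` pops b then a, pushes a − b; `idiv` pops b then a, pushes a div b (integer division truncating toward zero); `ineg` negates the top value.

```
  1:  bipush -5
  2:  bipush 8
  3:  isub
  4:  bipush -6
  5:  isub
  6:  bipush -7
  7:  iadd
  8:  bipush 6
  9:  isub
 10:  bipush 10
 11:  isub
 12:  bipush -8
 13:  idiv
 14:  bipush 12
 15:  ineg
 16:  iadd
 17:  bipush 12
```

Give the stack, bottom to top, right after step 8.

bipush -5 -> [-5]
bipush 8  -> [-5, 8]
isub      -> [-13]
bipush -6 -> [-13, -6]
isub      -> [-7]
bipush -7 -> [-7, -7]
iadd      -> [-14]
bipush 6  -> [-14, 6]

[-14, 6]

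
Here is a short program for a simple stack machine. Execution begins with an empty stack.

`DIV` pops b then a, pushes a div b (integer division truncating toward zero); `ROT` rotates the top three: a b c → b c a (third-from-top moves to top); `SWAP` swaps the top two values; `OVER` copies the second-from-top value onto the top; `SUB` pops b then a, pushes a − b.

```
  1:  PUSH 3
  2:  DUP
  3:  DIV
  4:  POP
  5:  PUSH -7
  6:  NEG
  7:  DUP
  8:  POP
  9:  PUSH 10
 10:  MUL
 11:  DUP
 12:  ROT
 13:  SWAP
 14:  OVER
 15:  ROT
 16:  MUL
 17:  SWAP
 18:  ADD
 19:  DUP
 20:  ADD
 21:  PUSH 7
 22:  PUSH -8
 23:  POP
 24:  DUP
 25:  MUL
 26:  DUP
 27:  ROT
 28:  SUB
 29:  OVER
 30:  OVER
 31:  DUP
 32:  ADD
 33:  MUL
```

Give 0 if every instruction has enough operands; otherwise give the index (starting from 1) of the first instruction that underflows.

PUSH 3   3
DUP      3 3
DIV      1
POP      (empty)
PUSH -7  -7
NEG      7
DUP      7 7
POP      7
PUSH 10  7 10
MUL      70
DUP      70 70
ROT  — needs 3 operands, stack has 2 → underflow

12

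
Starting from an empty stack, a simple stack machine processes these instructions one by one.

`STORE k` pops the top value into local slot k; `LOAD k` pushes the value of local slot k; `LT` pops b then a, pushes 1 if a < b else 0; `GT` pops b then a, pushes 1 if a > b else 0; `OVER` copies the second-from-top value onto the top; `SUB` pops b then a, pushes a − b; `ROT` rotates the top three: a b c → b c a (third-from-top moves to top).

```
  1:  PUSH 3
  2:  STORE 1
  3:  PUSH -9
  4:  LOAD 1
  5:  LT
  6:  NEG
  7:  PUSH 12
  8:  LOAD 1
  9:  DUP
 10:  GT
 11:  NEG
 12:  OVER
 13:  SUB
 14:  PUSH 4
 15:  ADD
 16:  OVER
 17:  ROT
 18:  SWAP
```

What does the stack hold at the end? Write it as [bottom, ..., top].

[-1, -8, 12, 12]

PUSH 3  → [3]
STORE 1 → []
PUSH -9 → [-9]
LOAD 1  → [-9, 3]
LT      → [1]
NEG     → [-1]
PUSH 12 → [-1, 12]
LOAD 1  → [-1, 12, 3]
DUP     → [-1, 12, 3, 3]
GT      → [-1, 12, 0]
NEG     → [-1, 12, 0]
OVER    → [-1, 12, 0, 12]
SUB     → [-1, 12, -12]
PUSH 4  → [-1, 12, -12, 4]
ADD     → [-1, 12, -8]
OVER    → [-1, 12, -8, 12]
ROT     → [-1, -8, 12, 12]
SWAP    → [-1, -8, 12, 12]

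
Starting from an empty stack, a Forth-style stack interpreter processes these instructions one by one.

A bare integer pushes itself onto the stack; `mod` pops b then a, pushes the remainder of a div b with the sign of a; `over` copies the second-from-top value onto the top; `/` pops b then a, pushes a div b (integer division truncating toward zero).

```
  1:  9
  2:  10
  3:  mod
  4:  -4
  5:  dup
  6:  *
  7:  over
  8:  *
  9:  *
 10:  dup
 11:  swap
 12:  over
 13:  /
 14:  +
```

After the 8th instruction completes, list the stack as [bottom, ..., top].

9     9
10    9 10
mod   9
-4    9 -4
dup   9 -4 -4
*     9 16
over  9 16 9
*     9 144

[9, 144]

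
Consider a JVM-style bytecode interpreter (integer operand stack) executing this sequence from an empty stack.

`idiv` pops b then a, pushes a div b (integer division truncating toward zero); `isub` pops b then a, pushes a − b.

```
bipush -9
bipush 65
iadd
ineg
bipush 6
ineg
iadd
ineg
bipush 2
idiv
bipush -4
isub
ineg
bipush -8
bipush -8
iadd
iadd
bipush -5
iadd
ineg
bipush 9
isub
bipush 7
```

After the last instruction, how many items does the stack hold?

2

bipush -9 -> -9
bipush 65 -> -9 65
iadd      -> 56
ineg      -> -56
bipush 6  -> -56 6
ineg      -> -56 -6
iadd      -> -62
ineg      -> 62
bipush 2  -> 62 2
idiv      -> 31
bipush -4 -> 31 -4
isub      -> 35
ineg      -> -35
bipush -8 -> -35 -8
bipush -8 -> -35 -8 -8
iadd      -> -35 -16
iadd      -> -51
bipush -5 -> -51 -5
iadd      -> -56
ineg      -> 56
bipush 9  -> 56 9
isub      -> 47
bipush 7  -> 47 7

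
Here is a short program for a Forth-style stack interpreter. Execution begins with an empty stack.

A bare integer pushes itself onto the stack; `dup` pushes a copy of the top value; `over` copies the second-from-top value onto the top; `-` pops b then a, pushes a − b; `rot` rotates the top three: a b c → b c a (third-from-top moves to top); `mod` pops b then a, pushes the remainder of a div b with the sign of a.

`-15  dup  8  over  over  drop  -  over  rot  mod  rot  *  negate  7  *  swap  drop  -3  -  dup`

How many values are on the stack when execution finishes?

2

-15    -> -15
dup    -> -15 -15
8      -> -15 -15 8
over   -> -15 -15 8 -15
over   -> -15 -15 8 -15 8
drop   -> -15 -15 8 -15
-      -> -15 -15 23
over   -> -15 -15 23 -15
rot    -> -15 23 -15 -15
mod    -> -15 23 0
rot    -> 23 0 -15
*      -> 23 0
negate -> 23 0
7      -> 23 0 7
*      -> 23 0
swap   -> 0 23
drop   -> 0
-3     -> 0 -3
-      -> 3
dup    -> 3 3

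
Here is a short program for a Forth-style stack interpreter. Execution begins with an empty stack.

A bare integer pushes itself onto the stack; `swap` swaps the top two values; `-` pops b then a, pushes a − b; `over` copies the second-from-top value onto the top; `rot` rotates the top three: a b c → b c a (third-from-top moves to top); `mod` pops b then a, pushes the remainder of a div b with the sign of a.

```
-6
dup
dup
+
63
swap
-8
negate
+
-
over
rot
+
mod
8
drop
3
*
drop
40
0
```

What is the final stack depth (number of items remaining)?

-6      -6
dup     -6 -6
dup     -6 -6 -6
+       -6 -12
63      -6 -12 63
swap    -6 63 -12
-8      -6 63 -12 -8
negate  -6 63 -12 8
+       -6 63 -4
-       -6 67
over    -6 67 -6
rot     67 -6 -6
+       67 -12
mod     7
8       7 8
drop    7
3       7 3
*       21
drop    (empty)
40      40
0       40 0

2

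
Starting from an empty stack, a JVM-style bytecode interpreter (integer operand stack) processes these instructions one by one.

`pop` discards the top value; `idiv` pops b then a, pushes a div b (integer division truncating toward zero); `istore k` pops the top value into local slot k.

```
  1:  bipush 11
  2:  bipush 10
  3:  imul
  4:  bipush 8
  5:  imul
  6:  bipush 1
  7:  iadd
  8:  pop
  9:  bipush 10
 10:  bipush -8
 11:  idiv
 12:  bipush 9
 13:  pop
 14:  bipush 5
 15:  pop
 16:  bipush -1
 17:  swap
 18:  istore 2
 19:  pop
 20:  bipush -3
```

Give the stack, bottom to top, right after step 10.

[10, -8]

bipush 11 → 11
bipush 10 → 11 10
imul      → 110
bipush 8  → 110 8
imul      → 880
bipush 1  → 880 1
iadd      → 881
pop       → (empty)
bipush 10 → 10
bipush -8 → 10 -8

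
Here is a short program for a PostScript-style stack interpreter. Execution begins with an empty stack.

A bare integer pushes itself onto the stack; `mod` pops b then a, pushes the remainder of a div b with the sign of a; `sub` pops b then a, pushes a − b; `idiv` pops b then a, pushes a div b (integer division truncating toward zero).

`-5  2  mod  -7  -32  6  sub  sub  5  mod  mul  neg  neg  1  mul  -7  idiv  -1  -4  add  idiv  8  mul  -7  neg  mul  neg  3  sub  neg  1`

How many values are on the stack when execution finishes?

2

-5   : [-5]
2    : [-5, 2]
mod  : [-1]
-7   : [-1, -7]
-32  : [-1, -7, -32]
6    : [-1, -7, -32, 6]
sub  : [-1, -7, -38]
sub  : [-1, 31]
5    : [-1, 31, 5]
mod  : [-1, 1]
mul  : [-1]
neg  : [1]
neg  : [-1]
1    : [-1, 1]
mul  : [-1]
-7   : [-1, -7]
idiv : [0]
-1   : [0, -1]
-4   : [0, -1, -4]
add  : [0, -5]
idiv : [0]
8    : [0, 8]
mul  : [0]
-7   : [0, -7]
neg  : [0, 7]
mul  : [0]
neg  : [0]
3    : [0, 3]
sub  : [-3]
neg  : [3]
1    : [3, 1]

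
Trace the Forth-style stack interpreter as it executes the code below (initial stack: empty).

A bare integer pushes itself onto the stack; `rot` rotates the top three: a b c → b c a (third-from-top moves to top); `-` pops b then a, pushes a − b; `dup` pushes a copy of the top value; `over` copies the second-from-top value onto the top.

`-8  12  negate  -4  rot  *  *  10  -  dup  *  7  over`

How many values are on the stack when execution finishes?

3

-8     → -8
12     → -8 12
negate → -8 -12
-4     → -8 -12 -4
rot    → -12 -4 -8
*      → -12 32
*      → -384
10     → -384 10
-      → -394
dup    → -394 -394
*      → 155236
7      → 155236 7
over   → 155236 7 155236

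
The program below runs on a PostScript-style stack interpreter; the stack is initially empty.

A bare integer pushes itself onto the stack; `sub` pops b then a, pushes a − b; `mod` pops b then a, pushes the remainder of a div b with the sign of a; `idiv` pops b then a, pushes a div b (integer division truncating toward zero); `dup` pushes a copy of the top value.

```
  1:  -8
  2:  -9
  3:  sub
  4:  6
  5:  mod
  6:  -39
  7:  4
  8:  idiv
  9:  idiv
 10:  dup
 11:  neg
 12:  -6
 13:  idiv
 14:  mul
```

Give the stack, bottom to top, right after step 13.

[0, 0]

-8    -8
-9    -8 -9
sub   1
6     1 6
mod   1
-39   1 -39
4     1 -39 4
idiv  1 -9
idiv  0
dup   0 0
neg   0 0
-6    0 0 -6
idiv  0 0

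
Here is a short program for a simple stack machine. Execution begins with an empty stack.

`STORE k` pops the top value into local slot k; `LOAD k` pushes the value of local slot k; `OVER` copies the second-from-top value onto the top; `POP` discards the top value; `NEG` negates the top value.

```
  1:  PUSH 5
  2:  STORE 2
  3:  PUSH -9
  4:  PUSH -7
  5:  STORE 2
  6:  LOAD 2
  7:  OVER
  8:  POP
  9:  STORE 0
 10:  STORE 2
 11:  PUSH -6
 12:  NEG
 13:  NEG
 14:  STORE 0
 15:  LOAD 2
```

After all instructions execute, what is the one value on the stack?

PUSH 5   5
STORE 2  (empty)
PUSH -9  -9
PUSH -7  -9 -7
STORE 2  -9
LOAD 2   -9 -7
OVER     -9 -7 -9
POP      -9 -7
STORE 0  -9
STORE 2  (empty)
PUSH -6  -6
NEG      6
NEG      -6
STORE 0  (empty)
LOAD 2   -9

-9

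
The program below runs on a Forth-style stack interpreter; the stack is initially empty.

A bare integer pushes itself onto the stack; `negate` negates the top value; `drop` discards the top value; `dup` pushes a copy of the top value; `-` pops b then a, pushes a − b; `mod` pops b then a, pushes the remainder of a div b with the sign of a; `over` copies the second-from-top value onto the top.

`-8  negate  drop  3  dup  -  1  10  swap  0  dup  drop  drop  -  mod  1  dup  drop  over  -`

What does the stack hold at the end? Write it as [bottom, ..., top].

[0, 1]

-8     → [-8]
negate → [8]
drop   → []
3      → [3]
dup    → [3, 3]
-      → [0]
1      → [0, 1]
10     → [0, 1, 10]
swap   → [0, 10, 1]
0      → [0, 10, 1, 0]
dup    → [0, 10, 1, 0, 0]
drop   → [0, 10, 1, 0]
drop   → [0, 10, 1]
-      → [0, 9]
mod    → [0]
1      → [0, 1]
dup    → [0, 1, 1]
drop   → [0, 1]
over   → [0, 1, 0]
-      → [0, 1]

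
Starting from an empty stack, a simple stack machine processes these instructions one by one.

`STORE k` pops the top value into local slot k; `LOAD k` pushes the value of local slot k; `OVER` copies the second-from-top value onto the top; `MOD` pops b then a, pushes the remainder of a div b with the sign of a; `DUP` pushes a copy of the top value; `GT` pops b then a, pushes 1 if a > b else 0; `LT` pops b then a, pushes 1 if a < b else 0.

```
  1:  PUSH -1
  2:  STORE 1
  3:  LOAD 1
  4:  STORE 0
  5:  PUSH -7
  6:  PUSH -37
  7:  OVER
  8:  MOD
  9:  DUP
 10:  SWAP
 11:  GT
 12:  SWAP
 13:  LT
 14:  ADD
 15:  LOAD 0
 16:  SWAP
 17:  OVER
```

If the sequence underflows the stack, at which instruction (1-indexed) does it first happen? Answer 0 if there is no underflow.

14

PUSH -1  -> -1
STORE 1  -> (empty)
LOAD 1   -> -1
STORE 0  -> (empty)
PUSH -7  -> -7
PUSH -37 -> -7 -37
OVER     -> -7 -37 -7
MOD      -> -7 -2
DUP      -> -7 -2 -2
SWAP     -> -7 -2 -2
GT       -> -7 0
SWAP     -> 0 -7
LT       -> 0
ADD  — needs 2 operands, stack has 1 → underflow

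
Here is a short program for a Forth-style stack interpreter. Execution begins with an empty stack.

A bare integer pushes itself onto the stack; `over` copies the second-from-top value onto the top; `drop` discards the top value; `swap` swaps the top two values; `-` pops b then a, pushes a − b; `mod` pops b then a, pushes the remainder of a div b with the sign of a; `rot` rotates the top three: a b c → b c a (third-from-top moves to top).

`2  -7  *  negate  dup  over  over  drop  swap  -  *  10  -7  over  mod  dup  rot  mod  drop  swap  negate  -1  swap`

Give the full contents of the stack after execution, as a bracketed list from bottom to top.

[-7, -1, 0]

2      : [2]
-7     : [2, -7]
*      : [-14]
negate : [14]
dup    : [14, 14]
over   : [14, 14, 14]
over   : [14, 14, 14, 14]
drop   : [14, 14, 14]
swap   : [14, 14, 14]
-      : [14, 0]
*      : [0]
10     : [0, 10]
-7     : [0, 10, -7]
over   : [0, 10, -7, 10]
mod    : [0, 10, -7]
dup    : [0, 10, -7, -7]
rot    : [0, -7, -7, 10]
mod    : [0, -7, -7]
drop   : [0, -7]
swap   : [-7, 0]
negate : [-7, 0]
-1     : [-7, 0, -1]
swap   : [-7, -1, 0]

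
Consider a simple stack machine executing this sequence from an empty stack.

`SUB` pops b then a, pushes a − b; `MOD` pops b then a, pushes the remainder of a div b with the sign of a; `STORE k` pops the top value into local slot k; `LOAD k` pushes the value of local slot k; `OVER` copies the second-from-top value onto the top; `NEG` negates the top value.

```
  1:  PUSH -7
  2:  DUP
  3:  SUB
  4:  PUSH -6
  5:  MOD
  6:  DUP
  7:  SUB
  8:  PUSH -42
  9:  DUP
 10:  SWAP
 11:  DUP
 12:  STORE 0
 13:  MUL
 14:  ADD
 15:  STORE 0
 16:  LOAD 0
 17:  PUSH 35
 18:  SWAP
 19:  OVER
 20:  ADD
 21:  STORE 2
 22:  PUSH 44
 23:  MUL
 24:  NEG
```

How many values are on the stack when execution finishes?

PUSH -7  -> -7
DUP      -> -7 -7
SUB      -> 0
PUSH -6  -> 0 -6
MOD      -> 0
DUP      -> 0 0
SUB      -> 0
PUSH -42 -> 0 -42
DUP      -> 0 -42 -42
SWAP     -> 0 -42 -42
DUP      -> 0 -42 -42 -42
STORE 0  -> 0 -42 -42
MUL      -> 0 1764
ADD      -> 1764
STORE 0  -> (empty)
LOAD 0   -> 1764
PUSH 35  -> 1764 35
SWAP     -> 35 1764
OVER     -> 35 1764 35
ADD      -> 35 1799
STORE 2  -> 35
PUSH 44  -> 35 44
MUL      -> 1540
NEG      -> -1540

1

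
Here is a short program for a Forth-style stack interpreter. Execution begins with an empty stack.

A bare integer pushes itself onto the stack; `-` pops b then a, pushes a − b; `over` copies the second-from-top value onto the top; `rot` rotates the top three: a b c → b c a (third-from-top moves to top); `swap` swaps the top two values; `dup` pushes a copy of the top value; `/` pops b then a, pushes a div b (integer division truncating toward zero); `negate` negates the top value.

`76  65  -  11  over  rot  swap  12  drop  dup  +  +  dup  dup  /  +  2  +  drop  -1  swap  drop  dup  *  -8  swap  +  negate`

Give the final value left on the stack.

76     : 76
65     : 76 65
-      : 11
11     : 11 11
over   : 11 11 11
rot    : 11 11 11
swap   : 11 11 11
12     : 11 11 11 12
drop   : 11 11 11
dup    : 11 11 11 11
+      : 11 11 22
+      : 11 33
dup    : 11 33 33
dup    : 11 33 33 33
/      : 11 33 1
+      : 11 34
2      : 11 34 2
+      : 11 36
drop   : 11
-1     : 11 -1
swap   : -1 11
drop   : -1
dup    : -1 -1
*      : 1
-8     : 1 -8
swap   : -8 1
+      : -7
negate : 7

7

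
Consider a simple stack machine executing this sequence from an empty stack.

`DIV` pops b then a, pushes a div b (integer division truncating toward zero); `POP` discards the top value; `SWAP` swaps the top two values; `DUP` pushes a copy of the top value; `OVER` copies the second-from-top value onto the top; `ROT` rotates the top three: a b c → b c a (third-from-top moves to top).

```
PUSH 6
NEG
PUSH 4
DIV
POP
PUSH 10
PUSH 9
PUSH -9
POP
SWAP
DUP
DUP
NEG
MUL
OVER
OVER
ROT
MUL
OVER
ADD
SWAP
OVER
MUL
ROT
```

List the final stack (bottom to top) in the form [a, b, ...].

PUSH 6  : [6]
NEG     : [-6]
PUSH 4  : [-6, 4]
DIV     : [-1]
POP     : []
PUSH 10 : [10]
PUSH 9  : [10, 9]
PUSH -9 : [10, 9, -9]
POP     : [10, 9]
SWAP    : [9, 10]
DUP     : [9, 10, 10]
DUP     : [9, 10, 10, 10]
NEG     : [9, 10, 10, -10]
MUL     : [9, 10, -100]
OVER    : [9, 10, -100, 10]
OVER    : [9, 10, -100, 10, -100]
ROT     : [9, 10, 10, -100, -100]
MUL     : [9, 10, 10, 10000]
OVER    : [9, 10, 10, 10000, 10]
ADD     : [9, 10, 10, 10010]
SWAP    : [9, 10, 10010, 10]
OVER    : [9, 10, 10010, 10, 10010]
MUL     : [9, 10, 10010, 100100]
ROT     : [9, 10010, 100100, 10]

[9, 10010, 100100, 10]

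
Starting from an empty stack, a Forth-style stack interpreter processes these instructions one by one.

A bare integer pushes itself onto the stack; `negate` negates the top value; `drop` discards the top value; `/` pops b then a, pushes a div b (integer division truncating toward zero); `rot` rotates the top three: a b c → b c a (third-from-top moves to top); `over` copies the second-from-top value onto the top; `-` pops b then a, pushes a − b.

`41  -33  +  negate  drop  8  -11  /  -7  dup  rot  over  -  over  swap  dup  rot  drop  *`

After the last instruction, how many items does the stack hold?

41     → 41
-33    → 41 -33
+      → 8
negate → -8
drop   → (empty)
8      → 8
-11    → 8 -11
/      → 0
-7     → 0 -7
dup    → 0 -7 -7
rot    → -7 -7 0
over   → -7 -7 0 -7
-      → -7 -7 7
over   → -7 -7 7 -7
swap   → -7 -7 -7 7
dup    → -7 -7 -7 7 7
rot    → -7 -7 7 7 -7
drop   → -7 -7 7 7
*      → -7 -7 49

3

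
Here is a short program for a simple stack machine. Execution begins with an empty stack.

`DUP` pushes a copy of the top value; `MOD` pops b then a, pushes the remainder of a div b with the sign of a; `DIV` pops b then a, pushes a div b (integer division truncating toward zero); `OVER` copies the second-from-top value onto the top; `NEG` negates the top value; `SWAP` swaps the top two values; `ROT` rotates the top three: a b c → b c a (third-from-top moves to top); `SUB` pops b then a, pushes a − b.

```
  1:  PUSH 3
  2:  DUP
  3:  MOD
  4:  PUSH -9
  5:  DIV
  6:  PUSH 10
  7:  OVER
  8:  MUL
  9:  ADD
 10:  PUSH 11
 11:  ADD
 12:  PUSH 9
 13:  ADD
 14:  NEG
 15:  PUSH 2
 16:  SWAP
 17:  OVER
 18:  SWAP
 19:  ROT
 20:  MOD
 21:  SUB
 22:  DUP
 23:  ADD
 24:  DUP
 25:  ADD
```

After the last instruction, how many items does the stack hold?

1

PUSH 3   3
DUP      3 3
MOD      0
PUSH -9  0 -9
DIV      0
PUSH 10  0 10
OVER     0 10 0
MUL      0 0
ADD      0
PUSH 11  0 11
ADD      11
PUSH 9   11 9
ADD      20
NEG      -20
PUSH 2   -20 2
SWAP     2 -20
OVER     2 -20 2
SWAP     2 2 -20
ROT      2 -20 2
MOD      2 0
SUB      2
DUP      2 2
ADD      4
DUP      4 4
ADD      8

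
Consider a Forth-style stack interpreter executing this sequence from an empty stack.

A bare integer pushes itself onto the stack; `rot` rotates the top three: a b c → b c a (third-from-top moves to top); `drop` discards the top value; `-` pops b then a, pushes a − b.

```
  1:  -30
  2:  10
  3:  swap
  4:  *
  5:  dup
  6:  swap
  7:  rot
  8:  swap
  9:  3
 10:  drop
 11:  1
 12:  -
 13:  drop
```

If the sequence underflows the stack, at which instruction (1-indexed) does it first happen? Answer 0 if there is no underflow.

7

-30  : -30
10   : -30 10
swap : 10 -30
*    : -300
dup  : -300 -300
swap : -300 -300
rot  — needs 3 operands, stack has 2 → underflow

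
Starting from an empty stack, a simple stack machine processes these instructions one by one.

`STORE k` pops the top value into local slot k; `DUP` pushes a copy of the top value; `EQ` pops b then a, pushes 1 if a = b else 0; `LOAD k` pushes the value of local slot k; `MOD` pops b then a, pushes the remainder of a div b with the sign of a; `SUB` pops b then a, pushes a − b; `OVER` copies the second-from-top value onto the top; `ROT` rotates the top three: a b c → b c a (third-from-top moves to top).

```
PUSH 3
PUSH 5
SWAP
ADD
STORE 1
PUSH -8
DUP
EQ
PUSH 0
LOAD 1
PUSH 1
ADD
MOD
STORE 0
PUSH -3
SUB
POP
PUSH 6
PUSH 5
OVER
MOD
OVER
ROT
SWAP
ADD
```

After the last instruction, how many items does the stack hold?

2

PUSH 3  : 3
PUSH 5  : 3 5
SWAP    : 5 3
ADD     : 8
STORE 1 : (empty)
PUSH -8 : -8
DUP     : -8 -8
EQ      : 1
PUSH 0  : 1 0
LOAD 1  : 1 0 8
PUSH 1  : 1 0 8 1
ADD     : 1 0 9
MOD     : 1 0
STORE 0 : 1
PUSH -3 : 1 -3
SUB     : 4
POP     : (empty)
PUSH 6  : 6
PUSH 5  : 6 5
OVER    : 6 5 6
MOD     : 6 5
OVER    : 6 5 6
ROT     : 5 6 6
SWAP    : 5 6 6
ADD     : 5 12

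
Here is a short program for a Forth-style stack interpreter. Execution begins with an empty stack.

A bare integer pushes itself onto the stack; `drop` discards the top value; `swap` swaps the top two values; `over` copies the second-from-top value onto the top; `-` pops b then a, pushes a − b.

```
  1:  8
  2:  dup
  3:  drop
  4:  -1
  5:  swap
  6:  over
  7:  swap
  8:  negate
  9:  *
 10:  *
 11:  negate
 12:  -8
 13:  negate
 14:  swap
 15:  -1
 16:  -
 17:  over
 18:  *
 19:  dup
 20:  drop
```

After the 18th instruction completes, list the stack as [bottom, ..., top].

8      → 8
dup    → 8 8
drop   → 8
-1     → 8 -1
swap   → -1 8
over   → -1 8 -1
swap   → -1 -1 8
negate → -1 -1 -8
*      → -1 8
*      → -8
negate → 8
-8     → 8 -8
negate → 8 8
swap   → 8 8
-1     → 8 8 -1
-      → 8 9
over   → 8 9 8
*      → 8 72

[8, 72]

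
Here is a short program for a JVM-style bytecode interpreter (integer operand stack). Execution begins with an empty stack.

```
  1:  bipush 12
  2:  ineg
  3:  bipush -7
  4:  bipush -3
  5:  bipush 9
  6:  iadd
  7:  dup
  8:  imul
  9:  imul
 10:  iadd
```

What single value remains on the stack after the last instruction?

bipush 12 : 12
ineg      : -12
bipush -7 : -12 -7
bipush -3 : -12 -7 -3
bipush 9  : -12 -7 -3 9
iadd      : -12 -7 6
dup       : -12 -7 6 6
imul      : -12 -7 36
imul      : -12 -252
iadd      : -264

-264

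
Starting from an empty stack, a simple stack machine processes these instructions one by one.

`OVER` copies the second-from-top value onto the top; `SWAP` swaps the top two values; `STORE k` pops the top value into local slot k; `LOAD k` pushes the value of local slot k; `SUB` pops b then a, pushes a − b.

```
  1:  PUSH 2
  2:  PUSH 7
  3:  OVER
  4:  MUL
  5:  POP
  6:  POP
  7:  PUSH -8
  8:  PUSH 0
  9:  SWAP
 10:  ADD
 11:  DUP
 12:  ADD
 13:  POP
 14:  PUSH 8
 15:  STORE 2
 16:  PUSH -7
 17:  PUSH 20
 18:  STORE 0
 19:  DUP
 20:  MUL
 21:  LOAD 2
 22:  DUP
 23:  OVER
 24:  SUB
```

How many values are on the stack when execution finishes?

3

PUSH 2   2
PUSH 7   2 7
OVER     2 7 2
MUL      2 14
POP      2
POP      (empty)
PUSH -8  -8
PUSH 0   -8 0
SWAP     0 -8
ADD      -8
DUP      -8 -8
ADD      -16
POP      (empty)
PUSH 8   8
STORE 2  (empty)
PUSH -7  -7
PUSH 20  -7 20
STORE 0  -7
DUP      -7 -7
MUL      49
LOAD 2   49 8
DUP      49 8 8
OVER     49 8 8 8
SUB      49 8 0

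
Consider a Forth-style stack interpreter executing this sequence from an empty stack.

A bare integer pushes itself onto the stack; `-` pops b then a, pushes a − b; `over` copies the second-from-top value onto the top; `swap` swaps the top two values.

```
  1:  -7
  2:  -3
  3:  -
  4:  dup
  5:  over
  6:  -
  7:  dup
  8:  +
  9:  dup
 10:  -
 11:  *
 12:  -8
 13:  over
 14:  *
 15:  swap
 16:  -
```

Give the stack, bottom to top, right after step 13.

[0, -8, 0]

-7   → -7
-3   → -7 -3
-    → -4
dup  → -4 -4
over → -4 -4 -4
-    → -4 0
dup  → -4 0 0
+    → -4 0
dup  → -4 0 0
-    → -4 0
*    → 0
-8   → 0 -8
over → 0 -8 0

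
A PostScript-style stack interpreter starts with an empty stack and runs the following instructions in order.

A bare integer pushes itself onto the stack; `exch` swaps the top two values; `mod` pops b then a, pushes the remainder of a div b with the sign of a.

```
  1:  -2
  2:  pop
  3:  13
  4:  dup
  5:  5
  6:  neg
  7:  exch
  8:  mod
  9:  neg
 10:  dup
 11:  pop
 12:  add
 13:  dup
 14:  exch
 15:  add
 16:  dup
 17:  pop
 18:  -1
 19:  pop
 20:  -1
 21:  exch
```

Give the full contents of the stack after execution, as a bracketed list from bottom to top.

[-1, 36]

-2   : -2
pop  : (empty)
13   : 13
dup  : 13 13
5    : 13 13 5
neg  : 13 13 -5
exch : 13 -5 13
mod  : 13 -5
neg  : 13 5
dup  : 13 5 5
pop  : 13 5
add  : 18
dup  : 18 18
exch : 18 18
add  : 36
dup  : 36 36
pop  : 36
-1   : 36 -1
pop  : 36
-1   : 36 -1
exch : -1 36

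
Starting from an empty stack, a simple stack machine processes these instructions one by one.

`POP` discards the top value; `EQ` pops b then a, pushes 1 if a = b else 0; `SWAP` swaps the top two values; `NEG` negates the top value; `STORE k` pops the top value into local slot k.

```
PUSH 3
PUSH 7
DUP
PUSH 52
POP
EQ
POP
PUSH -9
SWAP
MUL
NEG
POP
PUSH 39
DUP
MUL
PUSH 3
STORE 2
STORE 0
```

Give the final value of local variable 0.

PUSH 3  → 3
PUSH 7  → 3 7
DUP     → 3 7 7
PUSH 52 → 3 7 7 52
POP     → 3 7 7
EQ      → 3 1
POP     → 3
PUSH -9 → 3 -9
SWAP    → -9 3
MUL     → -27
NEG     → 27
POP     → (empty)
PUSH 39 → 39
DUP     → 39 39
MUL     → 1521
PUSH 3  → 1521 3
STORE 2 → 1521
STORE 0 → (empty)

1521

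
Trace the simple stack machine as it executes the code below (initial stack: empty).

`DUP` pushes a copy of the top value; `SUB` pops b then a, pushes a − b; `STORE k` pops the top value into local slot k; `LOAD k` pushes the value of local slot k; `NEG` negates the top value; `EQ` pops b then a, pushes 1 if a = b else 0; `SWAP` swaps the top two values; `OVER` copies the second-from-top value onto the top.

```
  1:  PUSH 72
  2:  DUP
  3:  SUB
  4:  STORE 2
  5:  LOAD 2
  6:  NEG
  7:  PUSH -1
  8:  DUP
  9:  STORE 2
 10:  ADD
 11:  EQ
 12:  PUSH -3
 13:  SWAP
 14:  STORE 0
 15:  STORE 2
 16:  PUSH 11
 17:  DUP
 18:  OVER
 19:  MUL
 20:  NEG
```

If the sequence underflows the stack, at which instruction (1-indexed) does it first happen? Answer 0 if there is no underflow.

PUSH 72 -> 72
DUP     -> 72 72
SUB     -> 0
STORE 2 -> (empty)
LOAD 2  -> 0
NEG     -> 0
PUSH -1 -> 0 -1
DUP     -> 0 -1 -1
STORE 2 -> 0 -1
ADD     -> -1
EQ  — needs 2 operands, stack has 1 → underflow

11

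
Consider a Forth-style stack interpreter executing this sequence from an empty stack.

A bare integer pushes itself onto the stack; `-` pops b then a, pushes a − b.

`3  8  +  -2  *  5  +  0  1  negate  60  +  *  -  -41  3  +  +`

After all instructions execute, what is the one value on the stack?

3      : 3
8      : 3 8
+      : 11
-2     : 11 -2
*      : -22
5      : -22 5
+      : -17
0      : -17 0
1      : -17 0 1
negate : -17 0 -1
60     : -17 0 -1 60
+      : -17 0 59
*      : -17 0
-      : -17
-41    : -17 -41
3      : -17 -41 3
+      : -17 -38
+      : -55

-55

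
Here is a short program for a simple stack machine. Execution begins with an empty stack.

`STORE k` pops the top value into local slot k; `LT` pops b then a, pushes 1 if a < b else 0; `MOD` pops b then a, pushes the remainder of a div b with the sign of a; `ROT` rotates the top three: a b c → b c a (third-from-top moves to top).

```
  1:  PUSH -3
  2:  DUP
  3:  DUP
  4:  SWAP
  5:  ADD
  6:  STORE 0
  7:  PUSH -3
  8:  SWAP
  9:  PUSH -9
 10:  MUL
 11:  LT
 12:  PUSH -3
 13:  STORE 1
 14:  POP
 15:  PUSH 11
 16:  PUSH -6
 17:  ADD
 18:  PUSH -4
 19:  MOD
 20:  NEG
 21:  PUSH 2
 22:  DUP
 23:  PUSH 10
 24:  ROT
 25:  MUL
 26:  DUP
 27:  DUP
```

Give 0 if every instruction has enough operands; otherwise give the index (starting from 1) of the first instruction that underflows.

PUSH -3 : -3
DUP     : -3 -3
DUP     : -3 -3 -3
SWAP    : -3 -3 -3
ADD     : -3 -6
STORE 0 : -3
PUSH -3 : -3 -3
SWAP    : -3 -3
PUSH -9 : -3 -3 -9
MUL     : -3 27
LT      : 1
PUSH -3 : 1 -3
STORE 1 : 1
POP     : (empty)
PUSH 11 : 11
PUSH -6 : 11 -6
ADD     : 5
PUSH -4 : 5 -4
MOD     : 1
NEG     : -1
PUSH 2  : -1 2
DUP     : -1 2 2
PUSH 10 : -1 2 2 10
ROT     : -1 2 10 2
MUL     : -1 2 20
DUP     : -1 2 20 20
DUP     : -1 2 20 20 20

0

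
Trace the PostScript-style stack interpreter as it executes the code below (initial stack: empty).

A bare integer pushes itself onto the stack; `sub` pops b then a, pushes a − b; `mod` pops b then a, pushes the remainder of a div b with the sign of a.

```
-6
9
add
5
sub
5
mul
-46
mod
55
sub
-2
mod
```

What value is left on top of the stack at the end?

-1

-6  → -6
9   → -6 9
add → 3
5   → 3 5
sub → -2
5   → -2 5
mul → -10
-46 → -10 -46
mod → -10
55  → -10 55
sub → -65
-2  → -65 -2
mod → -1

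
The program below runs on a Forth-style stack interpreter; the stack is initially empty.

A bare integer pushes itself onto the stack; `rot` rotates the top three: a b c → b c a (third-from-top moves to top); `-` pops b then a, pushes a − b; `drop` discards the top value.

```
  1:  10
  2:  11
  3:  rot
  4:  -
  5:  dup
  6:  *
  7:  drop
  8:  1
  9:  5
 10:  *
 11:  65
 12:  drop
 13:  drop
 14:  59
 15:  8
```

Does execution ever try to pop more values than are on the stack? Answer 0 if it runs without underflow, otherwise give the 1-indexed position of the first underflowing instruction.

10 → 10
11 → 10 11
rot  — needs 3 operands, stack has 2 → underflow

3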